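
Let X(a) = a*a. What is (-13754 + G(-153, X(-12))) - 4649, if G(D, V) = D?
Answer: -18556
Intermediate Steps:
X(a) = a**2
(-13754 + G(-153, X(-12))) - 4649 = (-13754 - 153) - 4649 = -13907 - 4649 = -18556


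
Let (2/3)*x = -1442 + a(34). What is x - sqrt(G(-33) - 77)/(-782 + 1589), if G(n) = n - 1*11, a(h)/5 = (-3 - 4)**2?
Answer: -3591/2 - 11*I/807 ≈ -1795.5 - 0.013631*I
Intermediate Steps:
a(h) = 245 (a(h) = 5*(-3 - 4)**2 = 5*(-7)**2 = 5*49 = 245)
x = -3591/2 (x = 3*(-1442 + 245)/2 = (3/2)*(-1197) = -3591/2 ≈ -1795.5)
G(n) = -11 + n (G(n) = n - 11 = -11 + n)
x - sqrt(G(-33) - 77)/(-782 + 1589) = -3591/2 - sqrt((-11 - 33) - 77)/(-782 + 1589) = -3591/2 - sqrt(-44 - 77)/807 = -3591/2 - sqrt(-121)/807 = -3591/2 - 11*I/807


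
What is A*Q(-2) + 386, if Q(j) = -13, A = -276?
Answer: 3974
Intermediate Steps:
A*Q(-2) + 386 = -276*(-13) + 386 = 3588 + 386 = 3974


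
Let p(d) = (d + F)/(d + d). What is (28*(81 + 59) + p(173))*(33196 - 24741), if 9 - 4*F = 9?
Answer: 66295655/2 ≈ 3.3148e+7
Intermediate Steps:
F = 0 (F = 9/4 - 1/4*9 = 9/4 - 9/4 = 0)
p(d) = 1/2 (p(d) = (d + 0)/(d + d) = d/((2*d)) = d*(1/(2*d)) = 1/2)
(28*(81 + 59) + p(173))*(33196 - 24741) = (28*(81 + 59) + 1/2)*(33196 - 24741) = (28*140 + 1/2)*8455 = (3920 + 1/2)*8455 = (7841/2)*8455 = 66295655/2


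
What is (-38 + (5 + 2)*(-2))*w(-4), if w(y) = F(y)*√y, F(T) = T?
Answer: 416*I ≈ 416.0*I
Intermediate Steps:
w(y) = y^(3/2) (w(y) = y*√y = y^(3/2))
(-38 + (5 + 2)*(-2))*w(-4) = (-38 + (5 + 2)*(-2))*(-4)^(3/2) = (-38 + 7*(-2))*(-8*I) = (-38 - 14)*(-8*I) = -(-416)*I = 416*I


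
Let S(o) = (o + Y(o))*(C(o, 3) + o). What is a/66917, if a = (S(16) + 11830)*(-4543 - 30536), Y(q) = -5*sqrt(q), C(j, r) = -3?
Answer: -413160462/66917 ≈ -6174.2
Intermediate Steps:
S(o) = (-3 + o)*(o - 5*sqrt(o)) (S(o) = (o - 5*sqrt(o))*(-3 + o) = (-3 + o)*(o - 5*sqrt(o)))
a = -413160462 (a = ((16**2 - 5*16**(3/2) - 3*16 + 15*sqrt(16)) + 11830)*(-4543 - 30536) = ((256 - 5*64 - 48 + 15*4) + 11830)*(-35079) = ((256 - 320 - 48 + 60) + 11830)*(-35079) = (-52 + 11830)*(-35079) = 11778*(-35079) = -413160462)
a/66917 = -413160462/66917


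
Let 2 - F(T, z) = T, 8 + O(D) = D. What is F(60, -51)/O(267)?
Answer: -58/259 ≈ -0.22394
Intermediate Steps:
O(D) = -8 + D
F(T, z) = 2 - T
F(60, -51)/O(267) = (2 - 1*60)/(-8 + 267) = (2 - 60)/259 = -58*1/259 = -58/259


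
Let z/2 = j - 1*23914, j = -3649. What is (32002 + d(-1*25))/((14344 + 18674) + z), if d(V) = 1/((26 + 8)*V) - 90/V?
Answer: -27204759/18791800 ≈ -1.4477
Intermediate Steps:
d(V) = -3059/(34*V) (d(V) = 1/(34*V) - 90/V = -3059/(34*V))
z = -55126 (z = 2*(-3649 - 1*23914) = 2*(-3649 - 23914) = 2*(-27563) = -55126)
(32002 + d(-1*25))/((14344 + 18674) + z) = (32002 - 3059/(34*((-1*25))))/((14344 + 18674) - 55126) = (32002 - 3059/34/(-25))/(33018 - 55126) = (32002 - 3059/34*(-1/25))/(-22108) = (32002 + 3059/850)*(-1/22108) = (27204759/850)*(-1/22108) = -27204759/18791800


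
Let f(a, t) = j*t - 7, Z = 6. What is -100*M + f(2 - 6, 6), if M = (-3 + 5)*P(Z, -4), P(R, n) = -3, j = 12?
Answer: 665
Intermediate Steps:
f(a, t) = -7 + 12*t (f(a, t) = 12*t - 7 = -7 + 12*t)
M = -6 (M = (-3 + 5)*(-3) = 2*(-3) = -6)
-100*M + f(2 - 6, 6) = -100*(-6) + (-7 + 12*6) = 600 + (-7 + 72) = 600 + 65 = 665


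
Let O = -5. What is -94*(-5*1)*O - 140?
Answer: -2490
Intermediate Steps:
-94*(-5*1)*O - 140 = -94*(-5*1)*(-5) - 140 = -(-470)*(-5) - 140 = -94*25 - 140 = -2350 - 140 = -2490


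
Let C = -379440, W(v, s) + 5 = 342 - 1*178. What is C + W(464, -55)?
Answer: -379281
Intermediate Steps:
W(v, s) = 159 (W(v, s) = -5 + (342 - 1*178) = -5 + (342 - 178) = -5 + 164 = 159)
C + W(464, -55) = -379440 + 159 = -379281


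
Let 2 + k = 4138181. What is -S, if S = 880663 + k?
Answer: -5018842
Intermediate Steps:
k = 4138179 (k = -2 + 4138181 = 4138179)
S = 5018842 (S = 880663 + 4138179 = 5018842)
-S = -1*5018842 = -5018842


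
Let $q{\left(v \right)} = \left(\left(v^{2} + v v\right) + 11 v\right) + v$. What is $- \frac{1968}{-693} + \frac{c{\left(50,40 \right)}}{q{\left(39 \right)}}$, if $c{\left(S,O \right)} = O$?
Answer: $\frac{77060}{27027} \approx 2.8512$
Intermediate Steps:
$q{\left(v \right)} = 2 v^{2} + 12 v$ ($q{\left(v \right)} = \left(\left(v^{2} + v^{2}\right) + 11 v\right) + v = \left(2 v^{2} + 11 v\right) + v = 2 v^{2} + 12 v$)
$- \frac{1968}{-693} + \frac{c{\left(50,40 \right)}}{q{\left(39 \right)}} = - \frac{1968}{-693} + \frac{40}{2 \cdot 39 \left(6 + 39\right)} = \left(-1968\right) \left(- \frac{1}{693}\right) + \frac{40}{2 \cdot 39 \cdot 45} = \frac{656}{231} + \frac{40}{3510} = \frac{656}{231} + 40 \cdot \frac{1}{3510} = \frac{656}{231} + \frac{4}{351} = \frac{77060}{27027}$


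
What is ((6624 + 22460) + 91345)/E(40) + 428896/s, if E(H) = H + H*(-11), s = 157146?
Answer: -9376688617/31429200 ≈ -298.34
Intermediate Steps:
E(H) = -10*H (E(H) = H - 11*H = -10*H)
((6624 + 22460) + 91345)/E(40) + 428896/s = ((6624 + 22460) + 91345)/((-10*40)) + 428896/157146 = (29084 + 91345)/(-400) + 428896*(1/157146) = 120429*(-1/400) + 214448/78573 = -120429/400 + 214448/78573 = -9376688617/31429200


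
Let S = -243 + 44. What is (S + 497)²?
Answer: 88804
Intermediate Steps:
S = -199
(S + 497)² = (-199 + 497)² = 298² = 88804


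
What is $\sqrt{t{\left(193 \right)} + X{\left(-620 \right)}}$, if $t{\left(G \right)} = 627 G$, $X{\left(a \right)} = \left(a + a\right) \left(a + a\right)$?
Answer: $\sqrt{1658611} \approx 1287.9$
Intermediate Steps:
$X{\left(a \right)} = 4 a^{2}$ ($X{\left(a \right)} = 2 a 2 a = 4 a^{2}$)
$\sqrt{t{\left(193 \right)} + X{\left(-620 \right)}} = \sqrt{627 \cdot 193 + 4 \left(-620\right)^{2}} = \sqrt{121011 + 4 \cdot 384400} = \sqrt{121011 + 1537600} = \sqrt{1658611}$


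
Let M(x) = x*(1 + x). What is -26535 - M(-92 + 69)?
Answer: -27041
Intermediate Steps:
-26535 - M(-92 + 69) = -26535 - (-92 + 69)*(1 + (-92 + 69)) = -26535 - (-23)*(1 - 23) = -26535 - (-23)*(-22) = -26535 - 1*506 = -26535 - 506 = -27041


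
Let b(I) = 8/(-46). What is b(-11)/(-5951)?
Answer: 4/136873 ≈ 2.9224e-5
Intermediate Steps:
b(I) = -4/23 (b(I) = 8*(-1/46) = -4/23)
b(-11)/(-5951) = -4/23/(-5951) = -4/23*(-1/5951) = 4/136873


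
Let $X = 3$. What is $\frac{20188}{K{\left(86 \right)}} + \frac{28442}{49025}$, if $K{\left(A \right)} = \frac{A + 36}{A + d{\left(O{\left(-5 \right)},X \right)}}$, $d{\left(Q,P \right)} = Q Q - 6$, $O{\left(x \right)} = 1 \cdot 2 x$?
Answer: $\frac{89076237962}{2990525} \approx 29786.0$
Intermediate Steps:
$O{\left(x \right)} = 2 x$
$d{\left(Q,P \right)} = -6 + Q^{2}$ ($d{\left(Q,P \right)} = Q^{2} - 6 = -6 + Q^{2}$)
$K{\left(A \right)} = \frac{36 + A}{94 + A}$ ($K{\left(A \right)} = \frac{A + 36}{A - \left(6 - \left(2 \left(-5\right)\right)^{2}\right)} = \frac{36 + A}{A - \left(6 - \left(-10\right)^{2}\right)} = \frac{36 + A}{A + \left(-6 + 100\right)} = \frac{36 + A}{A + 94} = \frac{36 + A}{94 + A}$)
$\frac{20188}{K{\left(86 \right)}} + \frac{28442}{49025} = \frac{20188}{\frac{1}{94 + 86} \left(36 + 86\right)} + \frac{28442}{49025} = \frac{20188}{\frac{1}{180} \cdot 122} + 28442 \cdot \frac{1}{49025} = \frac{20188}{\frac{1}{180} \cdot 122} + \frac{28442}{49025} = \frac{20188}{\frac{61}{90}} + \frac{28442}{49025} = 20188 \cdot \frac{90}{61} + \frac{28442}{49025} = \frac{1816920}{61} + \frac{28442}{49025} = \frac{89076237962}{2990525}$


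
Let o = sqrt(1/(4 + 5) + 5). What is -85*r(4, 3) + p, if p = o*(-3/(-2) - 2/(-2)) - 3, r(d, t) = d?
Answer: -343 + 5*sqrt(46)/6 ≈ -337.35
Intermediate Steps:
o = sqrt(46)/3 (o = sqrt(1/9 + 5) = sqrt(46/9) = sqrt(46)/3 ≈ 2.2608)
p = -3 + 5*sqrt(46)/6 (p = (sqrt(46)/3)*(-3/(-2) - 2/(-2)) - 3 = (sqrt(46)/3)*(-3*(-1/2) - 2*(-1/2)) - 3 = (sqrt(46)/3)*(3/2 + 1) - 3 = (sqrt(46)/3)*(5/2) - 3 = 5*sqrt(46)/6 - 3 = -3 + 5*sqrt(46)/6 ≈ 2.6519)
-85*r(4, 3) + p = -85*4 + (-3 + 5*sqrt(46)/6) = -340 + (-3 + 5*sqrt(46)/6) = -343 + 5*sqrt(46)/6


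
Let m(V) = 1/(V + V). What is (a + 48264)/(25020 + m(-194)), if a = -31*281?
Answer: 15346564/9707759 ≈ 1.5809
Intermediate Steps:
a = -8711
m(V) = 1/(2*V)
(a + 48264)/(25020 + m(-194)) = (-8711 + 48264)/(25020 + (½)/(-194)) = 39553/(25020 + (½)*(-1/194)) = 39553/(25020 - 1/388) = 39553/(9707759/388) = 39553*(388/9707759) = 15346564/9707759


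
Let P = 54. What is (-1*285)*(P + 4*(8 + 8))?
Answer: -33630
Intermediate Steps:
(-1*285)*(P + 4*(8 + 8)) = (-1*285)*(54 + 4*(8 + 8)) = -285*(54 + 4*16) = -285*(54 + 64) = -285*118 = -33630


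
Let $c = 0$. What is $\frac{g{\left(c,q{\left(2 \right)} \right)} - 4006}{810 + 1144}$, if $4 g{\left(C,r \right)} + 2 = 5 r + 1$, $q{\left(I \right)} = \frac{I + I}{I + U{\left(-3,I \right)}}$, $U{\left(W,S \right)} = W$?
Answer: $- \frac{16045}{7816} \approx -2.0528$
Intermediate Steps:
$q{\left(I \right)} = \frac{2 I}{-3 + I}$ ($q{\left(I \right)} = \frac{I + I}{I - 3} = \frac{2 I}{-3 + I}$)
$g{\left(C,r \right)} = - \frac{1}{4} + \frac{5 r}{4}$ ($g{\left(C,r \right)} = - \frac{1}{2} + \frac{5 r + 1}{4} = - \frac{1}{2} + \frac{1 + 5 r}{4} = - \frac{1}{2} + \left(\frac{1}{4} + \frac{5 r}{4}\right) = - \frac{1}{4} + \frac{5 r}{4}$)
$\frac{g{\left(c,q{\left(2 \right)} \right)} - 4006}{810 + 1144} = \frac{\left(- \frac{1}{4} + \frac{5 \cdot 2 \cdot 2 \frac{1}{-3 + 2}}{4}\right) - 4006}{810 + 1144} = \frac{\left(- \frac{1}{4} + \frac{5 \cdot 2 \cdot 2 \frac{1}{-1}}{4}\right) - 4006}{1954} = \left(\left(- \frac{1}{4} + \frac{5 \cdot 2 \cdot 2 \left(-1\right)}{4}\right) - 4006\right) \frac{1}{1954} = \left(\left(- \frac{1}{4} + \frac{5}{4} \left(-4\right)\right) - 4006\right) \frac{1}{1954} = \left(\left(- \frac{1}{4} - 5\right) - 4006\right) \frac{1}{1954} = \left(- \frac{21}{4} - 4006\right) \frac{1}{1954} = \left(- \frac{16045}{4}\right) \frac{1}{1954} = - \frac{16045}{7816}$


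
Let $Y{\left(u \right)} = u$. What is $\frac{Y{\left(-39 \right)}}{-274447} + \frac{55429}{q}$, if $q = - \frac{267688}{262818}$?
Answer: $- \frac{1999036116743151}{36733084268} \approx -54421.0$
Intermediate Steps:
$q = - \frac{133844}{131409}$ ($q = \left(-267688\right) \frac{1}{262818} = - \frac{133844}{131409} \approx -1.0185$)
$\frac{Y{\left(-39 \right)}}{-274447} + \frac{55429}{q} = - \frac{39}{-274447} + \frac{55429}{- \frac{133844}{131409}} = \left(-39\right) \left(- \frac{1}{274447}\right) + 55429 \left(- \frac{131409}{133844}\right) = \frac{39}{274447} - \frac{7283869461}{133844} = - \frac{1999036116743151}{36733084268}$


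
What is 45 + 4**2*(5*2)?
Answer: 205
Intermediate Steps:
45 + 4**2*(5*2) = 45 + 16*10 = 45 + 160 = 205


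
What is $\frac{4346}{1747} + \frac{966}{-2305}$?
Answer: $\frac{8329928}{4026835} \approx 2.0686$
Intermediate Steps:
$\frac{4346}{1747} + \frac{966}{-2305} = 4346 \cdot \frac{1}{1747} + 966 \left(- \frac{1}{2305}\right) = \frac{4346}{1747} - \frac{966}{2305} = \frac{8329928}{4026835}$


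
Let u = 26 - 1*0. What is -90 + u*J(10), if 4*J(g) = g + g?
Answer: 40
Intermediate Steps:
J(g) = g/2 (J(g) = (g + g)/4 = (2*g)/4 = g/2)
u = 26 (u = 26 + 0 = 26)
-90 + u*J(10) = -90 + 26*((½)*10) = -90 + 26*5 = -90 + 130 = 40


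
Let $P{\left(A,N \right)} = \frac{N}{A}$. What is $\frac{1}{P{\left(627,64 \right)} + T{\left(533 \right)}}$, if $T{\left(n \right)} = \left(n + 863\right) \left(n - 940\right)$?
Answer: $- \frac{627}{356243780} \approx -1.76 \cdot 10^{-6}$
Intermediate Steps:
$T{\left(n \right)} = \left(-940 + n\right) \left(863 + n\right)$ ($T{\left(n \right)} = \left(863 + n\right) \left(-940 + n\right) = \left(-940 + n\right) \left(863 + n\right)$)
$\frac{1}{P{\left(627,64 \right)} + T{\left(533 \right)}} = \frac{1}{\frac{64}{627} - \left(852261 - 284089\right)} = \frac{1}{64 \cdot \frac{1}{627} - 568172} = \frac{1}{\frac{64}{627} - 568172} = \frac{1}{- \frac{356243780}{627}} = - \frac{627}{356243780}$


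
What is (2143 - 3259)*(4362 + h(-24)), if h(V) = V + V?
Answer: -4814424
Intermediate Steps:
h(V) = 2*V
(2143 - 3259)*(4362 + h(-24)) = (2143 - 3259)*(4362 + 2*(-24)) = -1116*(4362 - 48) = -1116*4314 = -4814424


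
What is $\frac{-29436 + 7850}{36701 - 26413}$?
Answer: $- \frac{10793}{5144} \approx -2.0982$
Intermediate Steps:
$\frac{-29436 + 7850}{36701 - 26413} = - \frac{21586}{10288} = \left(-21586\right) \frac{1}{10288} = - \frac{10793}{5144}$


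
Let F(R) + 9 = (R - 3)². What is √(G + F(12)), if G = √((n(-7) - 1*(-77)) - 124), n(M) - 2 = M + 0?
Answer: √(72 + 2*I*√13) ≈ 8.4959 + 0.42439*I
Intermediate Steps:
n(M) = 2 + M (n(M) = 2 + (M + 0) = 2 + M)
F(R) = -9 + (-3 + R)² (F(R) = -9 + (R - 3)² = -9 + (-3 + R)²)
G = 2*I*√13 (G = √(((2 - 7) - 1*(-77)) - 124) = √((-5 + 77) - 124) = √(72 - 124) = √(-52) = 2*I*√13 ≈ 7.2111*I)
√(G + F(12)) = √(2*I*√13 + 12*(-6 + 12)) = √(2*I*√13 + 12*6) = √(2*I*√13 + 72) = √(72 + 2*I*√13)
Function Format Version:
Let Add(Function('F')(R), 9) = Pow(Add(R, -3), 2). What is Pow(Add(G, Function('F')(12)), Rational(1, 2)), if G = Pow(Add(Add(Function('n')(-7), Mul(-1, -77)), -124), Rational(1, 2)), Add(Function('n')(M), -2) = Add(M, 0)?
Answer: Pow(Add(72, Mul(2, I, Pow(13, Rational(1, 2)))), Rational(1, 2)) ≈ Add(8.4959, Mul(0.42439, I))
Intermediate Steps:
Function('n')(M) = Add(2, M) (Function('n')(M) = Add(2, Add(M, 0)) = Add(2, M))
Function('F')(R) = Add(-9, Pow(Add(-3, R), 2)) (Function('F')(R) = Add(-9, Pow(Add(R, -3), 2)) = Add(-9, Pow(Add(-3, R), 2)))
G = Mul(2, I, Pow(13, Rational(1, 2))) (G = Pow(Add(Add(Add(2, -7), Mul(-1, -77)), -124), Rational(1, 2)) = Pow(Add(Add(-5, 77), -124), Rational(1, 2)) = Pow(Add(72, -124), Rational(1, 2)) = Pow(-52, Rational(1, 2)) = Mul(2, I, Pow(13, Rational(1, 2))) ≈ Mul(7.2111, I))
Pow(Add(G, Function('F')(12)), Rational(1, 2)) = Pow(Add(Mul(2, I, Pow(13, Rational(1, 2))), Mul(12, Add(-6, 12))), Rational(1, 2)) = Pow(Add(Mul(2, I, Pow(13, Rational(1, 2))), Mul(12, 6)), Rational(1, 2)) = Pow(Add(Mul(2, I, Pow(13, Rational(1, 2))), 72), Rational(1, 2)) = Pow(Add(72, Mul(2, I, Pow(13, Rational(1, 2)))), Rational(1, 2))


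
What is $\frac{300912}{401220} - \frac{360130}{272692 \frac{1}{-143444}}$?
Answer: $\frac{61686013390814}{325623465} \approx 1.8944 \cdot 10^{5}$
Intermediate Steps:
$\frac{300912}{401220} - \frac{360130}{272692 \frac{1}{-143444}} = 300912 \cdot \frac{1}{401220} - \frac{360130}{272692 \left(- \frac{1}{143444}\right)} = \frac{25076}{33435} - \frac{360130}{- \frac{9739}{5123}} = \frac{25076}{33435} - - \frac{1844945990}{9739} = \frac{25076}{33435} + \frac{1844945990}{9739} = \frac{61686013390814}{325623465}$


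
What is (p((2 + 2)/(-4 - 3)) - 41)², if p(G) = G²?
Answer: 3972049/2401 ≈ 1654.3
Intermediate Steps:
(p((2 + 2)/(-4 - 3)) - 41)² = (((2 + 2)/(-4 - 3))² - 41)² = ((4/(-7))² - 41)² = ((4*(-⅐))² - 41)² = ((-4/7)² - 41)² = (16/49 - 41)² = (-1993/49)² = 3972049/2401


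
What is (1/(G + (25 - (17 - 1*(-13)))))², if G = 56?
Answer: 1/2601 ≈ 0.00038447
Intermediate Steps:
(1/(G + (25 - (17 - 1*(-13)))))² = (1/(56 + (25 - (17 - 1*(-13)))))² = (1/(56 + (25 - (17 + 13))))² = (1/(56 + (25 - 1*30)))² = (1/(56 + (25 - 30)))² = (1/(56 - 5))² = (1/51)² = 1/2601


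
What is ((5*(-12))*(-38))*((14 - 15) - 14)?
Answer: -34200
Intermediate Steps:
((5*(-12))*(-38))*((14 - 15) - 14) = (-60*(-38))*(-1 - 14) = 2280*(-15) = -34200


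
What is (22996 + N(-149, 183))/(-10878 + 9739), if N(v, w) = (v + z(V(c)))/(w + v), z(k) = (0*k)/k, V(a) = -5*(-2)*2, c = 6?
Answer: -781715/38726 ≈ -20.186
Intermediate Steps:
V(a) = 20 (V(a) = 10*2 = 20)
z(k) = 0 (z(k) = 0/k = 0)
N(v, w) = v/(v + w) (N(v, w) = (v + 0)/(w + v) = v/(v + w))
(22996 + N(-149, 183))/(-10878 + 9739) = (22996 - 149/(-149 + 183))/(-10878 + 9739) = (22996 - 149/34)/(-1139) = (22996 - 149*1/34)*(-1/1139) = (22996 - 149/34)*(-1/1139) = (781715/34)*(-1/1139) = -781715/38726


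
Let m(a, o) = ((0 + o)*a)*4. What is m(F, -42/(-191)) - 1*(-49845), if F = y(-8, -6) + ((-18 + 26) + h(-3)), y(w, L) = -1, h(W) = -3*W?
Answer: 9523083/191 ≈ 49859.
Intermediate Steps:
F = 16 (F = -1 + ((-18 + 26) - 3*(-3)) = -1 + (8 + 9) = -1 + 17 = 16)
m(a, o) = 4*a*o (m(a, o) = (o*a)*4 = (a*o)*4 = 4*a*o)
m(F, -42/(-191)) - 1*(-49845) = 4*16*(-42/(-191)) - 1*(-49845) = 4*16*(-42*(-1/191)) + 49845 = 4*16*(42/191) + 49845 = 2688/191 + 49845 = 9523083/191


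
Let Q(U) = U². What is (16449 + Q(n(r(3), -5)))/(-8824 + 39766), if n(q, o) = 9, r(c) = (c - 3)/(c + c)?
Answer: 2755/5157 ≈ 0.53423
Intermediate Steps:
r(c) = (-3 + c)/(2*c) (r(c) = (-3 + c)/((2*c)) = (-3 + c)*(1/(2*c)) = (-3 + c)/(2*c))
(16449 + Q(n(r(3), -5)))/(-8824 + 39766) = (16449 + 9²)/(-8824 + 39766) = (16449 + 81)/30942 = 16530*(1/30942) = 2755/5157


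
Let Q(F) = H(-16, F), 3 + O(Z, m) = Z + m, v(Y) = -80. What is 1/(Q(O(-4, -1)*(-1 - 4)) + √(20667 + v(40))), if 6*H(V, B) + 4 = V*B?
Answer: 138/11657 + 9*√20587/81599 ≈ 0.027664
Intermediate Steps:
H(V, B) = -⅔ + B*V/6 (H(V, B) = -⅔ + (V*B)/6 = -⅔ + (B*V)/6 = -⅔ + B*V/6)
O(Z, m) = -3 + Z + m (O(Z, m) = -3 + (Z + m) = -3 + Z + m)
Q(F) = -⅔ - 8*F/3 (Q(F) = -⅔ + (⅙)*F*(-16) = -⅔ - 8*F/3)
1/(Q(O(-4, -1)*(-1 - 4)) + √(20667 + v(40))) = 1/((-⅔ - 8*(-3 - 4 - 1)*(-1 - 4)/3) + √(20667 - 80)) = 1/((-⅔ - (-64)*(-5)/3) + √20587) = 1/((-⅔ - 8/3*40) + √20587) = 1/((-⅔ - 320/3) + √20587) = 1/(-322/3 + √20587)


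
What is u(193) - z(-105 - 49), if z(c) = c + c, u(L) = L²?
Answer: 37557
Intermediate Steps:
z(c) = 2*c
u(193) - z(-105 - 49) = 193² - 2*(-105 - 49) = 37249 - 2*(-154) = 37249 - 1*(-308) = 37249 + 308 = 37557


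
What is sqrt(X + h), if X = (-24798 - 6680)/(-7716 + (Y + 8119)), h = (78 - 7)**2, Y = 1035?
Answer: 2*sqrt(648671015)/719 ≈ 70.846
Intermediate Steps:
h = 5041 (h = 71**2 = 5041)
X = -15739/719 (X = (-24798 - 6680)/(-7716 + (1035 + 8119)) = -31478/(-7716 + 9154) = -31478/1438 = -31478*1/1438 = -15739/719 ≈ -21.890)
sqrt(X + h) = sqrt(-15739/719 + 5041) = sqrt(3608740/719) = 2*sqrt(648671015)/719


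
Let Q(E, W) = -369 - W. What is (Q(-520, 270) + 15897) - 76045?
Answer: -60787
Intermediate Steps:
(Q(-520, 270) + 15897) - 76045 = ((-369 - 1*270) + 15897) - 76045 = ((-369 - 270) + 15897) - 76045 = (-639 + 15897) - 76045 = 15258 - 76045 = -60787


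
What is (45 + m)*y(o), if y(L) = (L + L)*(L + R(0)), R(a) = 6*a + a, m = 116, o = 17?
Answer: 93058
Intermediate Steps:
R(a) = 7*a
y(L) = 2*L² (y(L) = (L + L)*(L + 7*0) = (2*L)*(L + 0) = (2*L)*L = 2*L²)
(45 + m)*y(o) = (45 + 116)*(2*17²) = 161*(2*289) = 161*578 = 93058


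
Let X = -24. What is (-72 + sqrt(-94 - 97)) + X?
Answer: -96 + I*sqrt(191) ≈ -96.0 + 13.82*I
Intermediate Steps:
(-72 + sqrt(-94 - 97)) + X = (-72 + sqrt(-94 - 97)) - 24 = (-72 + sqrt(-191)) - 24 = (-72 + I*sqrt(191)) - 24 = -96 + I*sqrt(191)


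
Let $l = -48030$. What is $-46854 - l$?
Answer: $1176$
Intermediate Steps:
$-46854 - l = -46854 - -48030 = -46854 + 48030 = 1176$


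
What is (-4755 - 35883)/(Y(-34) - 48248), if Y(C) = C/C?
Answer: 40638/48247 ≈ 0.84229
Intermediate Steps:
Y(C) = 1
(-4755 - 35883)/(Y(-34) - 48248) = (-4755 - 35883)/(1 - 48248) = -40638/(-48247) = -40638*(-1/48247) = 40638/48247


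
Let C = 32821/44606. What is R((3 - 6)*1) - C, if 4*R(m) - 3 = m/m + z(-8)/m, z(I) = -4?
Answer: 79961/133818 ≈ 0.59754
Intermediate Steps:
C = 32821/44606 (C = 32821*(1/44606) = 32821/44606 ≈ 0.73580)
R(m) = 1 - 1/m (R(m) = ¾ + (m/m - 4/m)/4 = ¾ + (1 - 4/m)/4 = ¾ + (¼ - 1/m) = 1 - 1/m)
R((3 - 6)*1) - C = (-1 + (3 - 6)*1)/(((3 - 6)*1)) - 1*32821/44606 = (-1 - 3*1)/((-3*1)) - 32821/44606 = (-1 - 3)/(-3) - 32821/44606 = -⅓*(-4) - 32821/44606 = 4/3 - 32821/44606 = 79961/133818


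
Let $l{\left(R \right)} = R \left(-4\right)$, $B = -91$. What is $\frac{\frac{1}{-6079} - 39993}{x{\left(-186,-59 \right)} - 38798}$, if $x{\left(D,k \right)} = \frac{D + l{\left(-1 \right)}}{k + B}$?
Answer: $\frac{18233808600}{17688424961} \approx 1.0308$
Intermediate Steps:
$l{\left(R \right)} = - 4 R$
$x{\left(D,k \right)} = \frac{4 + D}{-91 + k}$ ($x{\left(D,k \right)} = \frac{D - -4}{k - 91} = \frac{D + 4}{-91 + k} = \frac{4 + D}{-91 + k}$)
$\frac{\frac{1}{-6079} - 39993}{x{\left(-186,-59 \right)} - 38798} = \frac{\frac{1}{-6079} - 39993}{\frac{4 - 186}{-91 - 59} - 38798} = \frac{- \frac{1}{6079} - 39993}{\frac{1}{-150} \left(-182\right) - 38798} = - \frac{243117448}{6079 \left(\left(- \frac{1}{150}\right) \left(-182\right) - 38798\right)} = - \frac{243117448}{6079 \left(\frac{91}{75} - 38798\right)} = - \frac{243117448}{6079 \left(- \frac{2909759}{75}\right)} = \left(- \frac{243117448}{6079}\right) \left(- \frac{75}{2909759}\right) = \frac{18233808600}{17688424961}$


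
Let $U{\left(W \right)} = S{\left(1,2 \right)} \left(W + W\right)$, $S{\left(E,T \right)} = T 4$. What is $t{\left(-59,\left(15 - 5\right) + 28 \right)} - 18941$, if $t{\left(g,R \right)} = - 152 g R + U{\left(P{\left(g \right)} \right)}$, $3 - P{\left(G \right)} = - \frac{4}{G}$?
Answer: $\frac{18991505}{59} \approx 3.2189 \cdot 10^{5}$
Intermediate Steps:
$S{\left(E,T \right)} = 4 T$
$P{\left(G \right)} = 3 + \frac{4}{G}$ ($P{\left(G \right)} = 3 - - \frac{4}{G} = 3 + \frac{4}{G}$)
$U{\left(W \right)} = 16 W$ ($U{\left(W \right)} = 4 \cdot 2 \left(W + W\right) = 8 \cdot 2 W = 16 W$)
$t{\left(g,R \right)} = 48 + \frac{64}{g} - 152 R g$ ($t{\left(g,R \right)} = - 152 g R + 16 \left(3 + \frac{4}{g}\right) = - 152 R g + \left(48 + \frac{64}{g}\right) = 48 + \frac{64}{g} - 152 R g$)
$t{\left(-59,\left(15 - 5\right) + 28 \right)} - 18941 = \left(48 + \frac{64}{-59} - 152 \left(\left(15 - 5\right) + 28\right) \left(-59\right)\right) - 18941 = \left(48 + 64 \left(- \frac{1}{59}\right) - 152 \left(10 + 28\right) \left(-59\right)\right) - 18941 = \left(48 - \frac{64}{59} - 5776 \left(-59\right)\right) - 18941 = \left(48 - \frac{64}{59} + 340784\right) - 18941 = \frac{20109024}{59} - 18941 = \frac{18991505}{59}$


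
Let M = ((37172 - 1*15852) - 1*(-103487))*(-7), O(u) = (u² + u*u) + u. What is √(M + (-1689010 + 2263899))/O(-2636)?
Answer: I*√74690/6947178 ≈ 3.9339e-5*I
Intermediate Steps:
O(u) = u + 2*u² (O(u) = (u² + u²) + u = 2*u² + u = u + 2*u²)
M = -873649 (M = ((37172 - 15852) + 103487)*(-7) = (21320 + 103487)*(-7) = 124807*(-7) = -873649)
√(M + (-1689010 + 2263899))/O(-2636) = √(-873649 + (-1689010 + 2263899))/((-2636*(1 + 2*(-2636)))) = √(-873649 + 574889)/((-2636*(1 - 5272))) = √(-298760)/((-2636*(-5271))) = (2*I*√74690)/13894356 = (2*I*√74690)*(1/13894356) = I*√74690/6947178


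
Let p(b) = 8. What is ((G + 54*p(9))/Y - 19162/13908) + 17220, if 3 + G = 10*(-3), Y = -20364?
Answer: 406391324365/23601876 ≈ 17219.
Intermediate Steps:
G = -33 (G = -3 + 10*(-3) = -3 - 30 = -33)
((G + 54*p(9))/Y - 19162/13908) + 17220 = ((-33 + 54*8)/(-20364) - 19162/13908) + 17220 = ((-33 + 432)*(-1/20364) - 19162*1/13908) + 17220 = (399*(-1/20364) - 9581/6954) + 17220 = (-133/6788 - 9581/6954) + 17220 = -32980355/23601876 + 17220 = 406391324365/23601876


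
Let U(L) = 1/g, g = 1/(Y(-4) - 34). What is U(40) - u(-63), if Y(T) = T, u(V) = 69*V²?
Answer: -273899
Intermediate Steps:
g = -1/38 (g = 1/(-4 - 34) = 1/(-38) = -1/38 ≈ -0.026316)
U(L) = -38 (U(L) = 1/(-1/38) = -38)
U(40) - u(-63) = -38 - 69*(-63)² = -38 - 69*3969 = -38 - 1*273861 = -38 - 273861 = -273899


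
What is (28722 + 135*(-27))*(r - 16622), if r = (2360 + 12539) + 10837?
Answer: 228551778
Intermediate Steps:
r = 25736 (r = 14899 + 10837 = 25736)
(28722 + 135*(-27))*(r - 16622) = (28722 + 135*(-27))*(25736 - 16622) = (28722 - 3645)*9114 = 25077*9114 = 228551778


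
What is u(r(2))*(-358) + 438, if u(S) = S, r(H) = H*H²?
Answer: -2426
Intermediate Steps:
r(H) = H³
u(r(2))*(-358) + 438 = 2³*(-358) + 438 = 8*(-358) + 438 = -2864 + 438 = -2426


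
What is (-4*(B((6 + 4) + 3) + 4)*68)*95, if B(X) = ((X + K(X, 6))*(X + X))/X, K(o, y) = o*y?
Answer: -4806240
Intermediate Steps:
B(X) = 14*X (B(X) = ((X + X*6)*(X + X))/X = ((X + 6*X)*(2*X))/X = ((7*X)*(2*X))/X = (14*X²)/X = 14*X)
(-4*(B((6 + 4) + 3) + 4)*68)*95 = (-4*(14*((6 + 4) + 3) + 4)*68)*95 = (-4*(14*(10 + 3) + 4)*68)*95 = (-4*(14*13 + 4)*68)*95 = (-4*(182 + 4)*68)*95 = (-4*186*68)*95 = -744*68*95 = -50592*95 = -4806240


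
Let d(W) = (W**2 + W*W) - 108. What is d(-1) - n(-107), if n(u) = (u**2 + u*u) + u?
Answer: -22897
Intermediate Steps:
n(u) = u + 2*u**2 (n(u) = (u**2 + u**2) + u = 2*u**2 + u = u + 2*u**2)
d(W) = -108 + 2*W**2 (d(W) = (W**2 + W**2) - 108 = 2*W**2 - 108 = -108 + 2*W**2)
d(-1) - n(-107) = (-108 + 2*(-1)**2) - (-107)*(1 + 2*(-107)) = (-108 + 2*1) - (-107)*(1 - 214) = (-108 + 2) - (-107)*(-213) = -106 - 1*22791 = -106 - 22791 = -22897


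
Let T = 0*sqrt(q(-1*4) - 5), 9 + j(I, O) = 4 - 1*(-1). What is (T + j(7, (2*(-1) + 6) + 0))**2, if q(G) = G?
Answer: 16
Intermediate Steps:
j(I, O) = -4 (j(I, O) = -9 + (4 - 1*(-1)) = -9 + (4 + 1) = -9 + 5 = -4)
T = 0 (T = 0*sqrt(-1*4 - 5) = 0*sqrt(-4 - 5) = 0*sqrt(-9) = 0*(3*I) = 0)
(T + j(7, (2*(-1) + 6) + 0))**2 = (0 - 4)**2 = (-4)**2 = 16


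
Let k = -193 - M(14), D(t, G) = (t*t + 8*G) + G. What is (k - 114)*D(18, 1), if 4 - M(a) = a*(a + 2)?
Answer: -28971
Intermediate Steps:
M(a) = 4 - a*(2 + a) (M(a) = 4 - a*(a + 2) = 4 - a*(2 + a))
D(t, G) = t² + 9*G (D(t, G) = (t² + 8*G) + G = t² + 9*G)
k = 27 (k = -193 - (4 - 1*14² - 2*14) = -193 - (4 - 1*196 - 28) = -193 - (4 - 196 - 28) = -193 - 1*(-220) = -193 + 220 = 27)
(k - 114)*D(18, 1) = (27 - 114)*(18² + 9*1) = -87*(324 + 9) = -87*333 = -28971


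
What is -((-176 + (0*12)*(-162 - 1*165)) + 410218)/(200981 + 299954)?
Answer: -410042/500935 ≈ -0.81855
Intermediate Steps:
-((-176 + (0*12)*(-162 - 1*165)) + 410218)/(200981 + 299954) = -((-176 + 0*(-162 - 165)) + 410218)/500935 = -((-176 + 0*(-327)) + 410218)/500935 = -((-176 + 0) + 410218)/500935 = -(-176 + 410218)/500935 = -410042/500935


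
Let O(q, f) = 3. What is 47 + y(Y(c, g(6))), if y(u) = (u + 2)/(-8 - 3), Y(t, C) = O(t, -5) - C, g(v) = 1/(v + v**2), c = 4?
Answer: 1955/42 ≈ 46.548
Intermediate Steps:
Y(t, C) = 3 - C
y(u) = -2/11 - u/11 (y(u) = (2 + u)/(-11) = (2 + u)*(-1/11) = -2/11 - u/11)
47 + y(Y(c, g(6))) = 47 + (-2/11 - (3 - 1/(6*(1 + 6)))/11) = 47 + (-2/11 - (3 - 1/(6*7))/11) = 47 + (-2/11 - (3 - 1*1/42)/11) = 47 + (-2/11 - (3 - 1/42)/11) = 47 + (-2/11 - 1/11*125/42) = 47 + (-2/11 - 125/462) = 47 - 19/42 = 1955/42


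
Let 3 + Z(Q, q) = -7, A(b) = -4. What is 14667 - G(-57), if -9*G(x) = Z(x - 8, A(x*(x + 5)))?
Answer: 131993/9 ≈ 14666.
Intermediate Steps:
Z(Q, q) = -10 (Z(Q, q) = -3 - 7 = -10)
G(x) = 10/9 (G(x) = -1/9*(-10) = 10/9)
14667 - G(-57) = 14667 - 1*10/9 = 14667 - 10/9 = 131993/9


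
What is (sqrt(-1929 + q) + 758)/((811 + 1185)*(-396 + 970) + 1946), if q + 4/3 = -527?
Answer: 379/573825 + I*sqrt(5529)/1721475 ≈ 0.00066048 + 4.3194e-5*I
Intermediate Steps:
q = -1585/3 (q = -4/3 - 527 = -1585/3 ≈ -528.33)
(sqrt(-1929 + q) + 758)/((811 + 1185)*(-396 + 970) + 1946) = (sqrt(-1929 - 1585/3) + 758)/((811 + 1185)*(-396 + 970) + 1946) = (sqrt(-7372/3) + 758)/(1996*574 + 1946) = (2*I*sqrt(5529)/3 + 758)/(1145704 + 1946) = (758 + 2*I*sqrt(5529)/3)/1147650 = (758 + 2*I*sqrt(5529)/3)*(1/1147650) = 379/573825 + I*sqrt(5529)/1721475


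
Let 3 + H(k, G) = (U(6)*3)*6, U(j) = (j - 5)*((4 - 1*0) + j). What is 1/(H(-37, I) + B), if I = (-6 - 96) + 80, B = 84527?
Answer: 1/84704 ≈ 1.1806e-5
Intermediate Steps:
U(j) = (-5 + j)*(4 + j) (U(j) = (-5 + j)*((4 + 0) + j) = (-5 + j)*(4 + j))
I = -22 (I = -102 + 80 = -22)
H(k, G) = 177 (H(k, G) = -3 + ((-20 + 6² - 1*6)*3)*6 = -3 + ((-20 + 36 - 6)*3)*6 = -3 + (10*3)*6 = -3 + 30*6 = -3 + 180 = 177)
1/(H(-37, I) + B) = 1/(177 + 84527) = 1/84704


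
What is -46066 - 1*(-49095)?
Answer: 3029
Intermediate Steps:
-46066 - 1*(-49095) = -46066 + 49095 = 3029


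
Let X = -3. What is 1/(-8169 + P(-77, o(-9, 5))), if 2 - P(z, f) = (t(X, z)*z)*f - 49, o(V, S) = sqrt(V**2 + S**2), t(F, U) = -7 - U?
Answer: 369/136982758 + 245*sqrt(106)/136982758 ≈ 2.1108e-5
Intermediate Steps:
o(V, S) = sqrt(S**2 + V**2)
P(z, f) = 51 - f*z*(-7 - z) (P(z, f) = 2 - (((-7 - z)*z)*f - 49) = 2 - ((z*(-7 - z))*f - 49) = 2 - (f*z*(-7 - z) - 49) = 2 - (-49 + f*z*(-7 - z)) = 2 + (49 - f*z*(-7 - z)) = 51 - f*z*(-7 - z))
1/(-8169 + P(-77, o(-9, 5))) = 1/(-8169 + (51 + sqrt(5**2 + (-9)**2)*(-77)*(7 - 77))) = 1/(-8169 + (51 + sqrt(25 + 81)*(-77)*(-70))) = 1/(-8169 + (51 + sqrt(106)*(-77)*(-70))) = 1/(-8169 + (51 + 5390*sqrt(106))) = 1/(-8118 + 5390*sqrt(106))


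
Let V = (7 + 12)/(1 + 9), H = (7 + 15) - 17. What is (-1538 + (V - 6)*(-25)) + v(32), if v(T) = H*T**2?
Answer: 7369/2 ≈ 3684.5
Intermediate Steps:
H = 5 (H = 22 - 17 = 5)
V = 19/10 ≈ 1.9000
v(T) = 5*T**2
(-1538 + (V - 6)*(-25)) + v(32) = (-1538 + (19/10 - 6)*(-25)) + 5*32**2 = (-1538 - 41/10*(-25)) + 5*1024 = (-1538 + 205/2) + 5120 = -2871/2 + 5120 = 7369/2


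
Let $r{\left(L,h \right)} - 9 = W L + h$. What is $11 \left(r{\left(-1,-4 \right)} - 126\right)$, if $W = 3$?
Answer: $-1364$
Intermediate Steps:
$r{\left(L,h \right)} = 9 + h + 3 L$ ($r{\left(L,h \right)} = 9 + \left(3 L + h\right) = 9 + \left(h + 3 L\right) = 9 + h + 3 L$)
$11 \left(r{\left(-1,-4 \right)} - 126\right) = 11 \left(\left(9 - 4 + 3 \left(-1\right)\right) - 126\right) = 11 \left(\left(9 - 4 - 3\right) - 126\right) = 11 \left(2 - 126\right) = 11 \left(-124\right) = -1364$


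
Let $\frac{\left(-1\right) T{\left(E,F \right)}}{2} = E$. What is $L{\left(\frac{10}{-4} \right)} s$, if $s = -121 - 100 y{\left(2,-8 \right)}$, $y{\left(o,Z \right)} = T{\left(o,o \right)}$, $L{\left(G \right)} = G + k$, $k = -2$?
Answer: $- \frac{2511}{2} \approx -1255.5$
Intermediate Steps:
$T{\left(E,F \right)} = - 2 E$
$L{\left(G \right)} = -2 + G$ ($L{\left(G \right)} = G - 2 = -2 + G$)
$y{\left(o,Z \right)} = - 2 o$
$s = 279$ ($s = -121 - 100 \left(\left(-2\right) 2\right) = -121 - -400 = -121 + 400 = 279$)
$L{\left(\frac{10}{-4} \right)} s = \left(-2 + \frac{10}{-4}\right) 279 = \left(-2 + 10 \left(- \frac{1}{4}\right)\right) 279 = \left(-2 - \frac{5}{2}\right) 279 = \left(- \frac{9}{2}\right) 279 = - \frac{2511}{2}$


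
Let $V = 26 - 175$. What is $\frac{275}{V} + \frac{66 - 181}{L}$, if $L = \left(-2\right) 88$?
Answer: $- \frac{31265}{26224} \approx -1.1922$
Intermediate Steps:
$V = -149$
$L = -176$
$\frac{275}{V} + \frac{66 - 181}{L} = \frac{275}{-149} + \frac{66 - 181}{-176} = 275 \left(- \frac{1}{149}\right) + \left(66 - 181\right) \left(- \frac{1}{176}\right) = - \frac{275}{149} - - \frac{115}{176} = - \frac{275}{149} + \frac{115}{176} = - \frac{31265}{26224}$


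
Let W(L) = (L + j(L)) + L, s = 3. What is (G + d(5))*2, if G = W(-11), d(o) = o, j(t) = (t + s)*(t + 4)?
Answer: 78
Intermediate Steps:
j(t) = (3 + t)*(4 + t) (j(t) = (t + 3)*(t + 4) = (3 + t)*(4 + t))
W(L) = 12 + L**2 + 9*L (W(L) = (L + (12 + L**2 + 7*L)) + L = (12 + L**2 + 8*L) + L = 12 + L**2 + 9*L)
G = 34 (G = 12 + (-11)**2 + 9*(-11) = 12 + 121 - 99 = 34)
(G + d(5))*2 = (34 + 5)*2 = 39*2 = 78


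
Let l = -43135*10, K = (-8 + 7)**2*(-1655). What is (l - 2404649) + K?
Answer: -2837654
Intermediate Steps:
K = -1655 (K = (-1)**2*(-1655) = 1*(-1655) = -1655)
l = -431350
(l - 2404649) + K = (-431350 - 2404649) - 1655 = -2835999 - 1655 = -2837654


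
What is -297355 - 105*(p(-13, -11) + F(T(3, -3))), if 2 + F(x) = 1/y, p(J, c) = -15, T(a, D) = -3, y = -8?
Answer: -2364455/8 ≈ -2.9556e+5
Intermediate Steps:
F(x) = -17/8 (F(x) = -2 + 1/(-8) = -2 - 1/8 = -17/8)
-297355 - 105*(p(-13, -11) + F(T(3, -3))) = -297355 - 105*(-15 - 17/8) = -297355 - 105*(-137)/8 = -297355 - 1*(-14385/8) = -297355 + 14385/8 = -2364455/8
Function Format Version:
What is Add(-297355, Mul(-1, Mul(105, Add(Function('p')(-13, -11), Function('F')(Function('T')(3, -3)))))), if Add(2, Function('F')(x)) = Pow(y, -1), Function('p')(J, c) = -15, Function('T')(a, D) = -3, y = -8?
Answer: Rational(-2364455, 8) ≈ -2.9556e+5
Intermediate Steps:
Function('F')(x) = Rational(-17, 8) (Function('F')(x) = Add(-2, Pow(-8, -1)) = Add(-2, Rational(-1, 8)) = Rational(-17, 8))
Add(-297355, Mul(-1, Mul(105, Add(Function('p')(-13, -11), Function('F')(Function('T')(3, -3)))))) = Add(-297355, Mul(-1, Mul(105, Add(-15, Rational(-17, 8))))) = Add(-297355, Mul(-1, Mul(105, Rational(-137, 8)))) = Add(-297355, Mul(-1, Rational(-14385, 8))) = Add(-297355, Rational(14385, 8)) = Rational(-2364455, 8)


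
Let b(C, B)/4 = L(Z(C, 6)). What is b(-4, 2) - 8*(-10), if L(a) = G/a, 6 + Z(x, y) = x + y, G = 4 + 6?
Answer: 70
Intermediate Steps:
G = 10
Z(x, y) = -6 + x + y (Z(x, y) = -6 + (x + y) = -6 + x + y)
L(a) = 10/a
b(C, B) = 40/C (b(C, B) = 4*(10/(-6 + C + 6)) = 4*(10/C) = 40/C)
b(-4, 2) - 8*(-10) = 40/(-4) - 8*(-10) = 40*(-¼) + 80 = -10 + 80 = 70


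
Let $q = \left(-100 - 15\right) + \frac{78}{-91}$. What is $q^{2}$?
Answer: $\frac{657721}{49} \approx 13423.0$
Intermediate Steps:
$q = - \frac{811}{7}$ ($q = -115 + 78 \left(- \frac{1}{91}\right) = -115 - \frac{6}{7} = - \frac{811}{7} \approx -115.86$)
$q^{2} = \left(- \frac{811}{7}\right)^{2} = \frac{657721}{49}$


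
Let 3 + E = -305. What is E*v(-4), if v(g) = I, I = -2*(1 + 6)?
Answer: 4312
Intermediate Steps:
I = -14 (I = -2*7 = -14)
E = -308 (E = -3 - 305 = -308)
v(g) = -14
E*v(-4) = -308*(-14) = 4312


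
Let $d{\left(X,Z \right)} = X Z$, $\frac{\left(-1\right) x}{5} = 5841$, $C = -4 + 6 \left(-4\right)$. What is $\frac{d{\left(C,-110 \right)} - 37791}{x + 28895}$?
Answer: $\frac{34711}{310} \approx 111.97$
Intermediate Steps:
$C = -28$ ($C = -4 - 24 = -28$)
$x = -29205$ ($x = \left(-5\right) 5841 = -29205$)
$\frac{d{\left(C,-110 \right)} - 37791}{x + 28895} = \frac{\left(-28\right) \left(-110\right) - 37791}{-29205 + 28895} = \frac{3080 - 37791}{-310} = \left(-34711\right) \left(- \frac{1}{310}\right) = \frac{34711}{310}$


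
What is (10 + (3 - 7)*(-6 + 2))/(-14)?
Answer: -13/7 ≈ -1.8571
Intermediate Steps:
(10 + (3 - 7)*(-6 + 2))/(-14) = (10 - 4*(-4))*(-1/14) = (10 + 16)*(-1/14) = 26*(-1/14) = -13/7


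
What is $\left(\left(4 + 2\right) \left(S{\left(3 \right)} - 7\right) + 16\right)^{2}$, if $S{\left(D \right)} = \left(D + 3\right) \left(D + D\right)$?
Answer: $36100$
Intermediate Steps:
$S{\left(D \right)} = 2 D \left(3 + D\right)$ ($S{\left(D \right)} = \left(3 + D\right) 2 D = 2 D \left(3 + D\right)$)
$\left(\left(4 + 2\right) \left(S{\left(3 \right)} - 7\right) + 16\right)^{2} = \left(\left(4 + 2\right) \left(2 \cdot 3 \left(3 + 3\right) - 7\right) + 16\right)^{2} = \left(6 \left(2 \cdot 3 \cdot 6 - 7\right) + 16\right)^{2} = \left(6 \left(36 - 7\right) + 16\right)^{2} = \left(6 \cdot 29 + 16\right)^{2} = \left(174 + 16\right)^{2} = 190^{2} = 36100$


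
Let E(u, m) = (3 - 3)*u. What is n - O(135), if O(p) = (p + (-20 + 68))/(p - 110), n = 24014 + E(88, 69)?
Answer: 600167/25 ≈ 24007.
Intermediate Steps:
E(u, m) = 0 (E(u, m) = 0*u = 0)
n = 24014 (n = 24014 + 0 = 24014)
O(p) = (48 + p)/(-110 + p) (O(p) = (p + 48)/(-110 + p) = (48 + p)/(-110 + p))
n - O(135) = 24014 - (48 + 135)/(-110 + 135) = 24014 - 183/25 = 600167/25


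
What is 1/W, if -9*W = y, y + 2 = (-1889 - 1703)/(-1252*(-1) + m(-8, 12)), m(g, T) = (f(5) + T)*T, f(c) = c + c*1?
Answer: 379/184 ≈ 2.0598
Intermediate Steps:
f(c) = 2*c (f(c) = c + c = 2*c)
m(g, T) = T*(10 + T) (m(g, T) = (2*5 + T)*T = (10 + T)*T = T*(10 + T))
y = -1656/379 (y = -2 + (-1889 - 1703)/(-1252*(-1) + 12*(10 + 12)) = -2 - 3592/(1252 + 12*22) = -2 - 3592/(1252 + 264) = -2 - 3592/1516 = -2 - 3592*1/1516 = -2 - 898/379 = -1656/379 ≈ -4.3694)
W = 184/379 (W = -⅑*(-1656/379) = 184/379 ≈ 0.48549)
1/W = 1/(184/379) = 379/184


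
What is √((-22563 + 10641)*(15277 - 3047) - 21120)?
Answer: 6*I*√4050755 ≈ 12076.0*I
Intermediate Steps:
√((-22563 + 10641)*(15277 - 3047) - 21120) = √(-11922*12230 - 21120) = √(-145806060 - 21120) = √(-145827180) = 6*I*√4050755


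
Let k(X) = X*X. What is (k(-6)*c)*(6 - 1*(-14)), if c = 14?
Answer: 10080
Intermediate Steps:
k(X) = X**2
(k(-6)*c)*(6 - 1*(-14)) = ((-6)**2*14)*(6 - 1*(-14)) = (36*14)*(6 + 14) = 504*20 = 10080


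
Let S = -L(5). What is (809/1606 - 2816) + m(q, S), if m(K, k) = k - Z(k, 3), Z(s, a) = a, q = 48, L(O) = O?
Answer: -4534535/1606 ≈ -2823.5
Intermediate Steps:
S = -5 (S = -1*5 = -5)
m(K, k) = -3 + k (m(K, k) = k - 1*3 = k - 3 = -3 + k)
(809/1606 - 2816) + m(q, S) = (809/1606 - 2816) + (-3 - 5) = (809*(1/1606) - 2816) - 8 = (809/1606 - 2816) - 8 = -4521687/1606 - 8 = -4534535/1606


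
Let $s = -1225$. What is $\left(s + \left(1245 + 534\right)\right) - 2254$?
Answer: $-1700$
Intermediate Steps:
$\left(s + \left(1245 + 534\right)\right) - 2254 = \left(-1225 + \left(1245 + 534\right)\right) - 2254 = \left(-1225 + 1779\right) - 2254 = 554 - 2254 = -1700$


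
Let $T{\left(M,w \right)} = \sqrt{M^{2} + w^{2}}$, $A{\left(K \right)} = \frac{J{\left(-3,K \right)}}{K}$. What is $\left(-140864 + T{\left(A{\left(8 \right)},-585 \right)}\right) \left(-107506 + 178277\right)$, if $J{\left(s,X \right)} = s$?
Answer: $-9969086144 + \frac{212313 \sqrt{2433601}}{8} \approx -9.9277 \cdot 10^{9}$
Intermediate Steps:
$A{\left(K \right)} = - \frac{3}{K}$
$\left(-140864 + T{\left(A{\left(8 \right)},-585 \right)}\right) \left(-107506 + 178277\right) = \left(-140864 + \sqrt{\left(- \frac{3}{8}\right)^{2} + \left(-585\right)^{2}}\right) \left(-107506 + 178277\right) = \left(-140864 + \sqrt{\left(\left(-3\right) \frac{1}{8}\right)^{2} + 342225}\right) 70771 = \left(-140864 + \sqrt{\left(- \frac{3}{8}\right)^{2} + 342225}\right) 70771 = \left(-140864 + \sqrt{\frac{9}{64} + 342225}\right) 70771 = \left(-140864 + \sqrt{\frac{21902409}{64}}\right) 70771 = \left(-140864 + \frac{3 \sqrt{2433601}}{8}\right) 70771 = -9969086144 + \frac{212313 \sqrt{2433601}}{8}$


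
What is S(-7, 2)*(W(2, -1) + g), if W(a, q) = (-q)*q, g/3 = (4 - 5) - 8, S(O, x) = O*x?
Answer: 392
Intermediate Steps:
g = -27 (g = 3*((4 - 5) - 8) = 3*(-1 - 8) = 3*(-9) = -27)
W(a, q) = -q²
S(-7, 2)*(W(2, -1) + g) = (-7*2)*(-1*(-1)² - 27) = -14*(-1*1 - 27) = -14*(-1 - 27) = -14*(-28) = 392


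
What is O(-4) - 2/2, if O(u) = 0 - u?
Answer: 3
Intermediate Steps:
O(u) = -u
O(-4) - 2/2 = -1*(-4) - 2/2 = 4 + (½)*(-2) = 4 - 1 = 3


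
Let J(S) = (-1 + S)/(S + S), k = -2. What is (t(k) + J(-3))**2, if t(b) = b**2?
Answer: 196/9 ≈ 21.778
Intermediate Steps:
J(S) = (-1 + S)/(2*S) (J(S) = (-1 + S)/((2*S)) = (-1 + S)*(1/(2*S)) = (-1 + S)/(2*S))
(t(k) + J(-3))**2 = ((-2)**2 + (1/2)*(-1 - 3)/(-3))**2 = (4 + (1/2)*(-1/3)*(-4))**2 = (4 + 2/3)**2 = (14/3)**2 = 196/9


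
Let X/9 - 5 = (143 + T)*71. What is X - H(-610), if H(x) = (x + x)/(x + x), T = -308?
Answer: -105391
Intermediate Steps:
X = -105390 (X = 45 + 9*((143 - 308)*71) = 45 + 9*(-165*71) = 45 + 9*(-11715) = 45 - 105435 = -105390)
H(x) = 1 (H(x) = (2*x)/((2*x)) = (2*x)*(1/(2*x)) = 1)
X - H(-610) = -105390 - 1*1 = -105390 - 1 = -105391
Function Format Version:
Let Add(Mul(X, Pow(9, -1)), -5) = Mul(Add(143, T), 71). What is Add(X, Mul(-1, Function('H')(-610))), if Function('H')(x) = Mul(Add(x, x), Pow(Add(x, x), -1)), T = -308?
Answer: -105391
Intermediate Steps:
X = -105390 (X = Add(45, Mul(9, Mul(Add(143, -308), 71))) = Add(45, Mul(9, Mul(-165, 71))) = Add(45, Mul(9, -11715)) = Add(45, -105435) = -105390)
Function('H')(x) = 1 (Function('H')(x) = Mul(Mul(2, x), Pow(Mul(2, x), -1)) = Mul(Mul(2, x), Mul(Rational(1, 2), Pow(x, -1))) = 1)
Add(X, Mul(-1, Function('H')(-610))) = Add(-105390, Mul(-1, 1)) = Add(-105390, -1) = -105391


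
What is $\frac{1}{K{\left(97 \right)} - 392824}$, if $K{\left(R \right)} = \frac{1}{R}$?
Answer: $- \frac{97}{38103927} \approx -2.5457 \cdot 10^{-6}$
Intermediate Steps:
$\frac{1}{K{\left(97 \right)} - 392824} = \frac{1}{\frac{1}{97} - 392824} = \frac{1}{- \frac{38103927}{97}} = - \frac{97}{38103927}$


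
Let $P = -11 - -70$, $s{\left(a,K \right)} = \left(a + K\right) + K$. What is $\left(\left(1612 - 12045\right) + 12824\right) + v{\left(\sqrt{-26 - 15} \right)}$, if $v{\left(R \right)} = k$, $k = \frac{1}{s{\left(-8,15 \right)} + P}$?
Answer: $\frac{193672}{81} \approx 2391.0$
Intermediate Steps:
$s{\left(a,K \right)} = a + 2 K$ ($s{\left(a,K \right)} = \left(K + a\right) + K = a + 2 K$)
$P = 59$ ($P = -11 + 70 = 59$)
$k = \frac{1}{81}$ ($k = \frac{1}{\left(-8 + 2 \cdot 15\right) + 59} = \frac{1}{\left(-8 + 30\right) + 59} = \frac{1}{22 + 59} = \frac{1}{81} \approx 0.012346$)
$v{\left(R \right)} = \frac{1}{81}$
$\left(\left(1612 - 12045\right) + 12824\right) + v{\left(\sqrt{-26 - 15} \right)} = \left(\left(1612 - 12045\right) + 12824\right) + \frac{1}{81} = \left(-10433 + 12824\right) + \frac{1}{81} = 2391 + \frac{1}{81} = \frac{193672}{81}$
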